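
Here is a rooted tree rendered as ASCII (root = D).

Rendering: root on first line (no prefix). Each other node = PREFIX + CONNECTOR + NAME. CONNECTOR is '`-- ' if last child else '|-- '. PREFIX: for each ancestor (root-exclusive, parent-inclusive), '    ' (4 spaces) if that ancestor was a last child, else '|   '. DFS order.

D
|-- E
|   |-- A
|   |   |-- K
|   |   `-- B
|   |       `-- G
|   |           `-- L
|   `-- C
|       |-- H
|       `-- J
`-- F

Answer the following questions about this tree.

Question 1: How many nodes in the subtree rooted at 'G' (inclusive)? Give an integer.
Subtree rooted at G contains: G, L
Count = 2

Answer: 2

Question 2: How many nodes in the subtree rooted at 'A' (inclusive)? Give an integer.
Subtree rooted at A contains: A, B, G, K, L
Count = 5

Answer: 5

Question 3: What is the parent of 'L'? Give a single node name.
Answer: G

Derivation:
Scan adjacency: L appears as child of G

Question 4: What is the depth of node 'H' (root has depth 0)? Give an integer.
Path from root to H: D -> E -> C -> H
Depth = number of edges = 3

Answer: 3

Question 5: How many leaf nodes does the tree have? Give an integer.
Leaves (nodes with no children): F, H, J, K, L

Answer: 5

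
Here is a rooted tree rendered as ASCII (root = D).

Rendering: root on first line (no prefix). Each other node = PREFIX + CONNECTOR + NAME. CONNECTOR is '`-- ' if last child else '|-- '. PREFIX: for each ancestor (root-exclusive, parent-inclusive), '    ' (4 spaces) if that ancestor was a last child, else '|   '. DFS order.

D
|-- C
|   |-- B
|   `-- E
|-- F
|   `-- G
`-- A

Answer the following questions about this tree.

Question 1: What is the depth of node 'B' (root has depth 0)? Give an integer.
Path from root to B: D -> C -> B
Depth = number of edges = 2

Answer: 2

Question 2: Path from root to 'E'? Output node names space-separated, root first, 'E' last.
Walk down from root: D -> C -> E

Answer: D C E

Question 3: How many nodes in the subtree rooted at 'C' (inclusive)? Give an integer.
Subtree rooted at C contains: B, C, E
Count = 3

Answer: 3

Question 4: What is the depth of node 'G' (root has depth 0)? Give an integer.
Path from root to G: D -> F -> G
Depth = number of edges = 2

Answer: 2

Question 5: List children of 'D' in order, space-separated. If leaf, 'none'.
Answer: C F A

Derivation:
Node D's children (from adjacency): C, F, A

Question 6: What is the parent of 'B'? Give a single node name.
Scan adjacency: B appears as child of C

Answer: C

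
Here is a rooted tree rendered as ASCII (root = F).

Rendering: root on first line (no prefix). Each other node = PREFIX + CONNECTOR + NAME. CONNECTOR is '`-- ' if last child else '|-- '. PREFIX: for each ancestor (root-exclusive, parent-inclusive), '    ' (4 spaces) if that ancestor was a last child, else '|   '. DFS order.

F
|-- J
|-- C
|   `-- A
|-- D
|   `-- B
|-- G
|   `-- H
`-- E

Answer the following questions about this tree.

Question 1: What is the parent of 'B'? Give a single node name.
Scan adjacency: B appears as child of D

Answer: D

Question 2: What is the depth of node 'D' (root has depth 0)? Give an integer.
Path from root to D: F -> D
Depth = number of edges = 1

Answer: 1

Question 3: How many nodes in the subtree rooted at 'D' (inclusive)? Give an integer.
Answer: 2

Derivation:
Subtree rooted at D contains: B, D
Count = 2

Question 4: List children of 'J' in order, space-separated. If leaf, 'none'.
Node J's children (from adjacency): (leaf)

Answer: none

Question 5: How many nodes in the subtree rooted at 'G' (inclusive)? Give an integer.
Subtree rooted at G contains: G, H
Count = 2

Answer: 2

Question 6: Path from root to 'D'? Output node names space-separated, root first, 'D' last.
Answer: F D

Derivation:
Walk down from root: F -> D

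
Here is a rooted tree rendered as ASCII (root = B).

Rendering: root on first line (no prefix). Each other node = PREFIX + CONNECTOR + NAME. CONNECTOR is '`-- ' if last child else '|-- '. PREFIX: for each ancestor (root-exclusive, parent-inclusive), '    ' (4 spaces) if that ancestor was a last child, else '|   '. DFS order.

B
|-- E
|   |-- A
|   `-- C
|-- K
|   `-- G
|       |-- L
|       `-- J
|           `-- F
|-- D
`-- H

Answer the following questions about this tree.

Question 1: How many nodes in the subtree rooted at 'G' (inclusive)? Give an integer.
Subtree rooted at G contains: F, G, J, L
Count = 4

Answer: 4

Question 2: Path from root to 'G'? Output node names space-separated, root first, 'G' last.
Answer: B K G

Derivation:
Walk down from root: B -> K -> G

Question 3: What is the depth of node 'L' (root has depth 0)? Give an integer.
Answer: 3

Derivation:
Path from root to L: B -> K -> G -> L
Depth = number of edges = 3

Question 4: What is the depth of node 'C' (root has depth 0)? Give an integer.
Answer: 2

Derivation:
Path from root to C: B -> E -> C
Depth = number of edges = 2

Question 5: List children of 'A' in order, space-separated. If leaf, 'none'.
Node A's children (from adjacency): (leaf)

Answer: none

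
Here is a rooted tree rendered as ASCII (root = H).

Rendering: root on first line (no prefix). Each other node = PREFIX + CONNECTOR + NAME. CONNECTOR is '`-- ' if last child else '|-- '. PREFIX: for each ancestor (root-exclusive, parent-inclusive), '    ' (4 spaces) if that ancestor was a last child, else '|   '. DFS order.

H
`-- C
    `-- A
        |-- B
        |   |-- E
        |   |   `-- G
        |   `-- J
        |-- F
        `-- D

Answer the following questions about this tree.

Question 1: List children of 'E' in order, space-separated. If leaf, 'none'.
Answer: G

Derivation:
Node E's children (from adjacency): G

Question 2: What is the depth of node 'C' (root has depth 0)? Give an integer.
Path from root to C: H -> C
Depth = number of edges = 1

Answer: 1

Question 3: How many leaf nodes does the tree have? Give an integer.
Answer: 4

Derivation:
Leaves (nodes with no children): D, F, G, J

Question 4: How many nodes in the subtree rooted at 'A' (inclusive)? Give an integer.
Answer: 7

Derivation:
Subtree rooted at A contains: A, B, D, E, F, G, J
Count = 7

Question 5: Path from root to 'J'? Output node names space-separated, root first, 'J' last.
Answer: H C A B J

Derivation:
Walk down from root: H -> C -> A -> B -> J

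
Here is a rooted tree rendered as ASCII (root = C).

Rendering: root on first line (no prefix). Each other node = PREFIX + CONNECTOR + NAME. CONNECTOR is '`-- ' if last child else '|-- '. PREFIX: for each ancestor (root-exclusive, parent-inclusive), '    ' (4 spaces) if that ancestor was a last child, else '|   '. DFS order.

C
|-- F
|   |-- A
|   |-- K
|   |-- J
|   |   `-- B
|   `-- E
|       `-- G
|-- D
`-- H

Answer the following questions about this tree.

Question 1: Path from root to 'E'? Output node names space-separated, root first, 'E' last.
Walk down from root: C -> F -> E

Answer: C F E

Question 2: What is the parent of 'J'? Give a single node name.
Answer: F

Derivation:
Scan adjacency: J appears as child of F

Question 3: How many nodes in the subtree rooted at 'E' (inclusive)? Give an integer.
Answer: 2

Derivation:
Subtree rooted at E contains: E, G
Count = 2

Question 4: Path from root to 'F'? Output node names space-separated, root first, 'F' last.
Answer: C F

Derivation:
Walk down from root: C -> F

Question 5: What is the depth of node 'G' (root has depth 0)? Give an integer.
Answer: 3

Derivation:
Path from root to G: C -> F -> E -> G
Depth = number of edges = 3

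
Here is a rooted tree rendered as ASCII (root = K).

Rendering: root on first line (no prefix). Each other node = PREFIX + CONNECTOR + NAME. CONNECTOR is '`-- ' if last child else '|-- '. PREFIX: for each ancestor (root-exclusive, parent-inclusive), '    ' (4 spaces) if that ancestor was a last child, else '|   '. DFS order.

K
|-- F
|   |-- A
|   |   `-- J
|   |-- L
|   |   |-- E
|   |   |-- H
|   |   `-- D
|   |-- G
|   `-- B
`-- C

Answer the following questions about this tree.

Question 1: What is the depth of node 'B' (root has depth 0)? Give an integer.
Path from root to B: K -> F -> B
Depth = number of edges = 2

Answer: 2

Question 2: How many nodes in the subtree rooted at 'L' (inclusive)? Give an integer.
Answer: 4

Derivation:
Subtree rooted at L contains: D, E, H, L
Count = 4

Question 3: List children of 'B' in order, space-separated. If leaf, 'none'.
Node B's children (from adjacency): (leaf)

Answer: none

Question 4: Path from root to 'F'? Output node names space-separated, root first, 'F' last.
Walk down from root: K -> F

Answer: K F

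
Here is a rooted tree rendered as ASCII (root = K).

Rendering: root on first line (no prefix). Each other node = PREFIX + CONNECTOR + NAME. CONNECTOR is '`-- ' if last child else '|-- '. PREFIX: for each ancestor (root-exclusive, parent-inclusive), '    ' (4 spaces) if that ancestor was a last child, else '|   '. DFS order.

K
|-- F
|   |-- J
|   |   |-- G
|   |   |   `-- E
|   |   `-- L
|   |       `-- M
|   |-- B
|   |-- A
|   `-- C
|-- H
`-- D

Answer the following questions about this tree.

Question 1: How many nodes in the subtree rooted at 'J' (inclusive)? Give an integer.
Subtree rooted at J contains: E, G, J, L, M
Count = 5

Answer: 5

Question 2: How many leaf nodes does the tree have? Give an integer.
Answer: 7

Derivation:
Leaves (nodes with no children): A, B, C, D, E, H, M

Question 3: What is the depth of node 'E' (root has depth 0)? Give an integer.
Path from root to E: K -> F -> J -> G -> E
Depth = number of edges = 4

Answer: 4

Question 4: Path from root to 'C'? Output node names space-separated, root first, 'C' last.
Answer: K F C

Derivation:
Walk down from root: K -> F -> C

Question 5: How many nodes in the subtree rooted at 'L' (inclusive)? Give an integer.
Subtree rooted at L contains: L, M
Count = 2

Answer: 2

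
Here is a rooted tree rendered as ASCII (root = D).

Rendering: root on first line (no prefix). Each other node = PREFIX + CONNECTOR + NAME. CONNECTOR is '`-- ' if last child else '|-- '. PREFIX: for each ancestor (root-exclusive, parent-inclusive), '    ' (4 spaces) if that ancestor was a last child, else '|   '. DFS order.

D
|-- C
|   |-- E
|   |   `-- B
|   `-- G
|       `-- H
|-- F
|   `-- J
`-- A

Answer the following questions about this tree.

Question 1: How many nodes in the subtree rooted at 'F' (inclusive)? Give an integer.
Subtree rooted at F contains: F, J
Count = 2

Answer: 2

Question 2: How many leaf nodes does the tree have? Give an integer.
Answer: 4

Derivation:
Leaves (nodes with no children): A, B, H, J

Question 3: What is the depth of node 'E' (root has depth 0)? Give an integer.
Path from root to E: D -> C -> E
Depth = number of edges = 2

Answer: 2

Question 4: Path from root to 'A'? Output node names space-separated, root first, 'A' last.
Walk down from root: D -> A

Answer: D A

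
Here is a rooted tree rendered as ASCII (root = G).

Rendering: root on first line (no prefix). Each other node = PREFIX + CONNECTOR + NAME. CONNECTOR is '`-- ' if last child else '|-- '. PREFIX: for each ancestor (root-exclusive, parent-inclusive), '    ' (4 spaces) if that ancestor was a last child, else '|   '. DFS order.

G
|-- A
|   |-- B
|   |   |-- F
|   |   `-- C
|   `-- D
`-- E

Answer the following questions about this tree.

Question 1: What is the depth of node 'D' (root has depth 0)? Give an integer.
Path from root to D: G -> A -> D
Depth = number of edges = 2

Answer: 2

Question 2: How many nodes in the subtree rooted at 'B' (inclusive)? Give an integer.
Subtree rooted at B contains: B, C, F
Count = 3

Answer: 3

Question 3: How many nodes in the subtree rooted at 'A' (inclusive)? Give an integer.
Answer: 5

Derivation:
Subtree rooted at A contains: A, B, C, D, F
Count = 5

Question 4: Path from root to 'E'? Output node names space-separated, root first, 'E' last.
Answer: G E

Derivation:
Walk down from root: G -> E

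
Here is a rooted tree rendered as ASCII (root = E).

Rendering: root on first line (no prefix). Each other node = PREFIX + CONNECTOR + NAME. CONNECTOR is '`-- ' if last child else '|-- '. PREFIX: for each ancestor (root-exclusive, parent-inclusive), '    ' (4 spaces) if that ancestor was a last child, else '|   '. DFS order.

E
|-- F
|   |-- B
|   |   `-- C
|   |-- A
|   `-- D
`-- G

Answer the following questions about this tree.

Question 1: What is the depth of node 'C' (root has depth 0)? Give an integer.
Answer: 3

Derivation:
Path from root to C: E -> F -> B -> C
Depth = number of edges = 3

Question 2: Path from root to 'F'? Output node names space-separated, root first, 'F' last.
Answer: E F

Derivation:
Walk down from root: E -> F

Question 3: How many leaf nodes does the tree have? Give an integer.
Leaves (nodes with no children): A, C, D, G

Answer: 4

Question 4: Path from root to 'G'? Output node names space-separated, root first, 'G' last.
Walk down from root: E -> G

Answer: E G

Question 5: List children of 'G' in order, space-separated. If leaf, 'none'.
Node G's children (from adjacency): (leaf)

Answer: none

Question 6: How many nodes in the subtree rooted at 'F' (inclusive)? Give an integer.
Answer: 5

Derivation:
Subtree rooted at F contains: A, B, C, D, F
Count = 5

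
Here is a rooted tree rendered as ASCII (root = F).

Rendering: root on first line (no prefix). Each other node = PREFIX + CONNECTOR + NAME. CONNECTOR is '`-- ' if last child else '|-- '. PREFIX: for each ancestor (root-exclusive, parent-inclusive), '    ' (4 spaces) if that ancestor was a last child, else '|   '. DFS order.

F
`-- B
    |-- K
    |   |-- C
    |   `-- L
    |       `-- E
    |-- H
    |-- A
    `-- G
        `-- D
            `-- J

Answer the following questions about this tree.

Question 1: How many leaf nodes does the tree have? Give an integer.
Answer: 5

Derivation:
Leaves (nodes with no children): A, C, E, H, J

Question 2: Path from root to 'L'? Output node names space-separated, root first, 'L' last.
Answer: F B K L

Derivation:
Walk down from root: F -> B -> K -> L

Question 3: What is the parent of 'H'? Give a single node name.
Answer: B

Derivation:
Scan adjacency: H appears as child of B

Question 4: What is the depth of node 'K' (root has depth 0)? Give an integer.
Path from root to K: F -> B -> K
Depth = number of edges = 2

Answer: 2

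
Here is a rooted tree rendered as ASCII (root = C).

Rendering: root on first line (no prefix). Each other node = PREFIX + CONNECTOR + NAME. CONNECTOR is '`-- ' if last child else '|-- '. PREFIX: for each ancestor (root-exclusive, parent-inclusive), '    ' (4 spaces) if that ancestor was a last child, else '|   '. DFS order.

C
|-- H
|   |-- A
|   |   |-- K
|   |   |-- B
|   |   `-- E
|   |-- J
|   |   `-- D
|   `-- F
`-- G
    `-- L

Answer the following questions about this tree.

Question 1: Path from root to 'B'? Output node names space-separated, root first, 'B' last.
Walk down from root: C -> H -> A -> B

Answer: C H A B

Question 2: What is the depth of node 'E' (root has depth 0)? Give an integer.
Answer: 3

Derivation:
Path from root to E: C -> H -> A -> E
Depth = number of edges = 3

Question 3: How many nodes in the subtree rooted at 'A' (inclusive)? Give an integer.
Answer: 4

Derivation:
Subtree rooted at A contains: A, B, E, K
Count = 4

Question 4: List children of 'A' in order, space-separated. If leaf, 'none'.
Node A's children (from adjacency): K, B, E

Answer: K B E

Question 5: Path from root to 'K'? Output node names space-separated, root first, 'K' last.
Walk down from root: C -> H -> A -> K

Answer: C H A K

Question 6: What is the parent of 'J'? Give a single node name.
Scan adjacency: J appears as child of H

Answer: H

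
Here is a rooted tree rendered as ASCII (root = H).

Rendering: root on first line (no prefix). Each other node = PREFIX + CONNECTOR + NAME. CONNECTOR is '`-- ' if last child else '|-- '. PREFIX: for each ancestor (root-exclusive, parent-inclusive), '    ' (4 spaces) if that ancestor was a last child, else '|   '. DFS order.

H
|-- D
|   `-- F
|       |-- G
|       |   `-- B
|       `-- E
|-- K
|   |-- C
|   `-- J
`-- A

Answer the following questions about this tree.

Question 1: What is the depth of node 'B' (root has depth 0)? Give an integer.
Answer: 4

Derivation:
Path from root to B: H -> D -> F -> G -> B
Depth = number of edges = 4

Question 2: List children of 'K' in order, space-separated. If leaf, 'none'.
Answer: C J

Derivation:
Node K's children (from adjacency): C, J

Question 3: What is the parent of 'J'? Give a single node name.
Answer: K

Derivation:
Scan adjacency: J appears as child of K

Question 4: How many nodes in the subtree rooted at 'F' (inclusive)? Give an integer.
Answer: 4

Derivation:
Subtree rooted at F contains: B, E, F, G
Count = 4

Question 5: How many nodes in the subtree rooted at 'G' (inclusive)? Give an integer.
Subtree rooted at G contains: B, G
Count = 2

Answer: 2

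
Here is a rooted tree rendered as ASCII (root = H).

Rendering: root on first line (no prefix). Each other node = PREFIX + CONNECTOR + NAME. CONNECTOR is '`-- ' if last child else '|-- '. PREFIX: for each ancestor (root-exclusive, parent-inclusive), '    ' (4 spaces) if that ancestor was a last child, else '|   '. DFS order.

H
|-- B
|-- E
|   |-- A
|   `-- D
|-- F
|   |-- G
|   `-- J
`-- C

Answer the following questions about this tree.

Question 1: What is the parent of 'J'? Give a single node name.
Answer: F

Derivation:
Scan adjacency: J appears as child of F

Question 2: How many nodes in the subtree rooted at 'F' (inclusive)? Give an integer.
Answer: 3

Derivation:
Subtree rooted at F contains: F, G, J
Count = 3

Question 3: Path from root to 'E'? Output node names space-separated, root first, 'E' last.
Answer: H E

Derivation:
Walk down from root: H -> E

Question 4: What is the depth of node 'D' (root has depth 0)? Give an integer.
Path from root to D: H -> E -> D
Depth = number of edges = 2

Answer: 2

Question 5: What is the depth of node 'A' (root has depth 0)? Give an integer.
Path from root to A: H -> E -> A
Depth = number of edges = 2

Answer: 2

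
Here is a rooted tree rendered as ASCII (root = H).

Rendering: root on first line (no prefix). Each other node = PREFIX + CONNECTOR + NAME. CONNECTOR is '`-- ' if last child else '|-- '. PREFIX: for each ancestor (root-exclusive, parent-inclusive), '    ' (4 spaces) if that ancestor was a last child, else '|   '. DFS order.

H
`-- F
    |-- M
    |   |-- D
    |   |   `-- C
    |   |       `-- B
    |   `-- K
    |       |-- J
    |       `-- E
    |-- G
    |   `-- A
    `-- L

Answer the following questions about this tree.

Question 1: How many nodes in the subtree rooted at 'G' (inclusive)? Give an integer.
Subtree rooted at G contains: A, G
Count = 2

Answer: 2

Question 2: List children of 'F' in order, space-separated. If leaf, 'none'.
Answer: M G L

Derivation:
Node F's children (from adjacency): M, G, L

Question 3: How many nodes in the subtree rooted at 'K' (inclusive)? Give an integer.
Answer: 3

Derivation:
Subtree rooted at K contains: E, J, K
Count = 3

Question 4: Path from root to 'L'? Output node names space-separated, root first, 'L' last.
Walk down from root: H -> F -> L

Answer: H F L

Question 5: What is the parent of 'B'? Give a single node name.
Answer: C

Derivation:
Scan adjacency: B appears as child of C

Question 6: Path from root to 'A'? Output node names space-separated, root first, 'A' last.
Answer: H F G A

Derivation:
Walk down from root: H -> F -> G -> A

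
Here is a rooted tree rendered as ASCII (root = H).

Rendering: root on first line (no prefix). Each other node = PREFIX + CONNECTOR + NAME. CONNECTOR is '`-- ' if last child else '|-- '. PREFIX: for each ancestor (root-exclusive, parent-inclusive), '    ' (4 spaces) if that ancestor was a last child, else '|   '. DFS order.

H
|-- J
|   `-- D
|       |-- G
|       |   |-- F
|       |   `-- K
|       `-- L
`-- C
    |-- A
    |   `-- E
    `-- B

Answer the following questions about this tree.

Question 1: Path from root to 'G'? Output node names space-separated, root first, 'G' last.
Walk down from root: H -> J -> D -> G

Answer: H J D G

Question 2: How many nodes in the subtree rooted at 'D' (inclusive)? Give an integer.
Subtree rooted at D contains: D, F, G, K, L
Count = 5

Answer: 5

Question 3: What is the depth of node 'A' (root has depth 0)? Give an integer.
Answer: 2

Derivation:
Path from root to A: H -> C -> A
Depth = number of edges = 2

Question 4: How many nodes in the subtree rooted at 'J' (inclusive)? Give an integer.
Subtree rooted at J contains: D, F, G, J, K, L
Count = 6

Answer: 6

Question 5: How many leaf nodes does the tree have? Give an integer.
Leaves (nodes with no children): B, E, F, K, L

Answer: 5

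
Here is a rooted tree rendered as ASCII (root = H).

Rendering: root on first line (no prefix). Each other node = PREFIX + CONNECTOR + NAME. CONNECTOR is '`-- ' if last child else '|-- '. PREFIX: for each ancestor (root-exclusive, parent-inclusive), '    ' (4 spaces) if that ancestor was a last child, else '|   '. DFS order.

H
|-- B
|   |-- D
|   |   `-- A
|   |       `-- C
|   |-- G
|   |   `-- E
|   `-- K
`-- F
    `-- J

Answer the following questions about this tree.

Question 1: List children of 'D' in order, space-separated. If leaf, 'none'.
Answer: A

Derivation:
Node D's children (from adjacency): A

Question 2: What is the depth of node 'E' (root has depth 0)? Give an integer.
Path from root to E: H -> B -> G -> E
Depth = number of edges = 3

Answer: 3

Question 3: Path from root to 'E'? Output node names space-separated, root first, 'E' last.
Answer: H B G E

Derivation:
Walk down from root: H -> B -> G -> E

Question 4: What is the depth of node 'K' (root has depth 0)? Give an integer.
Path from root to K: H -> B -> K
Depth = number of edges = 2

Answer: 2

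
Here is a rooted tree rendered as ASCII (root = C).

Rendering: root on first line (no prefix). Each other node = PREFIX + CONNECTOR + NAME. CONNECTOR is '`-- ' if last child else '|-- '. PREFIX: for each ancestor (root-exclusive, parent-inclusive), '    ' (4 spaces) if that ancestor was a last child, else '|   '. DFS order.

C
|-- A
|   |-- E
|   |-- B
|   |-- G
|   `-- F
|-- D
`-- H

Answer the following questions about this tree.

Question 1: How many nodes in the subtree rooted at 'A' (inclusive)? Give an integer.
Answer: 5

Derivation:
Subtree rooted at A contains: A, B, E, F, G
Count = 5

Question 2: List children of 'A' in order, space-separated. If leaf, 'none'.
Answer: E B G F

Derivation:
Node A's children (from adjacency): E, B, G, F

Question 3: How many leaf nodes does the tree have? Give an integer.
Leaves (nodes with no children): B, D, E, F, G, H

Answer: 6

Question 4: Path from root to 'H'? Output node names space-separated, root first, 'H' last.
Answer: C H

Derivation:
Walk down from root: C -> H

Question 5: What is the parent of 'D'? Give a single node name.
Scan adjacency: D appears as child of C

Answer: C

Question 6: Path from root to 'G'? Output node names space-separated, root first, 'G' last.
Answer: C A G

Derivation:
Walk down from root: C -> A -> G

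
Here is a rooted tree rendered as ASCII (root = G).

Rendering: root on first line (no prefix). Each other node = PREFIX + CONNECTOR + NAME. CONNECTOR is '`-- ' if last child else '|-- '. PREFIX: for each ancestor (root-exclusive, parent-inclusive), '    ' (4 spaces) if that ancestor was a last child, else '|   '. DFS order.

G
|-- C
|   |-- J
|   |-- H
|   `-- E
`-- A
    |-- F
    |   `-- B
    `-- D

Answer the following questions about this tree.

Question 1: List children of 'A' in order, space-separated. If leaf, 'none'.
Answer: F D

Derivation:
Node A's children (from adjacency): F, D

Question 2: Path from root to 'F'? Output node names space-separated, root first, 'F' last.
Answer: G A F

Derivation:
Walk down from root: G -> A -> F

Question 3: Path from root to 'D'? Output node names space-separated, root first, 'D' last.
Answer: G A D

Derivation:
Walk down from root: G -> A -> D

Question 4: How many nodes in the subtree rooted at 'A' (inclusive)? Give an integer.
Answer: 4

Derivation:
Subtree rooted at A contains: A, B, D, F
Count = 4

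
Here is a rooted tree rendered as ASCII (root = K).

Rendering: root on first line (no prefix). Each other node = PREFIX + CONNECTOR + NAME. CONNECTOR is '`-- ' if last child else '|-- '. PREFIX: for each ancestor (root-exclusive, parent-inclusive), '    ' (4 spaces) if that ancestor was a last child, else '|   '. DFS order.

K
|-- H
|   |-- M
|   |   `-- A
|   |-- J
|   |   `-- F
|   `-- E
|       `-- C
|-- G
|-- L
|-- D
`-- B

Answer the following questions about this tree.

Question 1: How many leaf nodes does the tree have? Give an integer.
Answer: 7

Derivation:
Leaves (nodes with no children): A, B, C, D, F, G, L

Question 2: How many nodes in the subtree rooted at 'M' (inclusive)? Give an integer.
Answer: 2

Derivation:
Subtree rooted at M contains: A, M
Count = 2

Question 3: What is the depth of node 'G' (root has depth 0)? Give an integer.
Path from root to G: K -> G
Depth = number of edges = 1

Answer: 1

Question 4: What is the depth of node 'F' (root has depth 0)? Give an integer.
Answer: 3

Derivation:
Path from root to F: K -> H -> J -> F
Depth = number of edges = 3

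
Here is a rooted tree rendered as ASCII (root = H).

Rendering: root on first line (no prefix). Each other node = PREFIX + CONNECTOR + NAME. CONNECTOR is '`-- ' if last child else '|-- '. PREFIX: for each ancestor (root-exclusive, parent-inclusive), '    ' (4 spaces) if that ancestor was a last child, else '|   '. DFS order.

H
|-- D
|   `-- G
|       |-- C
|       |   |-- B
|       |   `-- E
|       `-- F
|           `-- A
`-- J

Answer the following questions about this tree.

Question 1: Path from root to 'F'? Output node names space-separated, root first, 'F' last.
Walk down from root: H -> D -> G -> F

Answer: H D G F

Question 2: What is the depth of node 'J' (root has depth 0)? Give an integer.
Answer: 1

Derivation:
Path from root to J: H -> J
Depth = number of edges = 1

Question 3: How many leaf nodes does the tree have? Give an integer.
Answer: 4

Derivation:
Leaves (nodes with no children): A, B, E, J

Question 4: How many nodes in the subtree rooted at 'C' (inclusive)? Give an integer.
Subtree rooted at C contains: B, C, E
Count = 3

Answer: 3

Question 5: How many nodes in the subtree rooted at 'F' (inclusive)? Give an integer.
Answer: 2

Derivation:
Subtree rooted at F contains: A, F
Count = 2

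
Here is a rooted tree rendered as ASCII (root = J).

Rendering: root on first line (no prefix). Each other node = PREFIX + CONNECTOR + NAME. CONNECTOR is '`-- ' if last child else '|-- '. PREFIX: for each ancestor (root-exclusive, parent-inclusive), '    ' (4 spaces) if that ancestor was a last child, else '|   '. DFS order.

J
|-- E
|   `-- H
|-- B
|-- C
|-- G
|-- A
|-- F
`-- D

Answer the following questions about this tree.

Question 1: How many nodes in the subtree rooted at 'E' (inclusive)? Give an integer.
Subtree rooted at E contains: E, H
Count = 2

Answer: 2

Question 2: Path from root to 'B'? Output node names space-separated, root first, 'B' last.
Answer: J B

Derivation:
Walk down from root: J -> B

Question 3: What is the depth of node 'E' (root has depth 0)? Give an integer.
Answer: 1

Derivation:
Path from root to E: J -> E
Depth = number of edges = 1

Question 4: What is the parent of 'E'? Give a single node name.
Scan adjacency: E appears as child of J

Answer: J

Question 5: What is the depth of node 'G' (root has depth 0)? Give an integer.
Path from root to G: J -> G
Depth = number of edges = 1

Answer: 1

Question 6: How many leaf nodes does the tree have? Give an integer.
Leaves (nodes with no children): A, B, C, D, F, G, H

Answer: 7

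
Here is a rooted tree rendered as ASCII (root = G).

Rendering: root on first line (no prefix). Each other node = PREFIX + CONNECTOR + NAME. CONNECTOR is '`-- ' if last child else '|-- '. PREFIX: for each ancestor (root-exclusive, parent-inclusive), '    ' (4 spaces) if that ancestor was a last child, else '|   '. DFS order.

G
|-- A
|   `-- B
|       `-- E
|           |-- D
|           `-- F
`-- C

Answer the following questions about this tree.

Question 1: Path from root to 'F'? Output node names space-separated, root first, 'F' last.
Answer: G A B E F

Derivation:
Walk down from root: G -> A -> B -> E -> F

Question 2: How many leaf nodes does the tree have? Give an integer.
Answer: 3

Derivation:
Leaves (nodes with no children): C, D, F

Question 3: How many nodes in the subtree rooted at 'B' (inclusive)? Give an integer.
Subtree rooted at B contains: B, D, E, F
Count = 4

Answer: 4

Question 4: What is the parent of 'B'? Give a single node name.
Answer: A

Derivation:
Scan adjacency: B appears as child of A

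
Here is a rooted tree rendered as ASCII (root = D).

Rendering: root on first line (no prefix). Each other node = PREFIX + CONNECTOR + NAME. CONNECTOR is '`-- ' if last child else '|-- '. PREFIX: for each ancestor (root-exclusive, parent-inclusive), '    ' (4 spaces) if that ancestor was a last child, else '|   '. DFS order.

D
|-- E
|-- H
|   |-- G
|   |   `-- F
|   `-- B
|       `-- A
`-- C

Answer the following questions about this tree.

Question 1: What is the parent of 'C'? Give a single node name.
Answer: D

Derivation:
Scan adjacency: C appears as child of D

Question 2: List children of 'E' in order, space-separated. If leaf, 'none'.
Answer: none

Derivation:
Node E's children (from adjacency): (leaf)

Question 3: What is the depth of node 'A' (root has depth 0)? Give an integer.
Path from root to A: D -> H -> B -> A
Depth = number of edges = 3

Answer: 3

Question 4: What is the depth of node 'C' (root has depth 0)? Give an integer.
Path from root to C: D -> C
Depth = number of edges = 1

Answer: 1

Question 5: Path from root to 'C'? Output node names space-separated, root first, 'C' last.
Walk down from root: D -> C

Answer: D C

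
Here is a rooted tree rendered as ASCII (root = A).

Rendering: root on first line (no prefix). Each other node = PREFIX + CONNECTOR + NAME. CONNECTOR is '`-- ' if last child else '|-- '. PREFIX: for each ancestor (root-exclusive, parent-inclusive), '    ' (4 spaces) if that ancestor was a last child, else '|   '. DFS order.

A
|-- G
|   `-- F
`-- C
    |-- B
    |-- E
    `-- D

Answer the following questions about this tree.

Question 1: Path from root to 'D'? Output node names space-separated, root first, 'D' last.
Answer: A C D

Derivation:
Walk down from root: A -> C -> D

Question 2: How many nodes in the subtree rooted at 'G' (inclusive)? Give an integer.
Subtree rooted at G contains: F, G
Count = 2

Answer: 2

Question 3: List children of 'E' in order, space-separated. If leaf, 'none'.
Node E's children (from adjacency): (leaf)

Answer: none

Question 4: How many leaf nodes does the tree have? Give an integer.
Leaves (nodes with no children): B, D, E, F

Answer: 4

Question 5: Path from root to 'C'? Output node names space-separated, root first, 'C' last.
Walk down from root: A -> C

Answer: A C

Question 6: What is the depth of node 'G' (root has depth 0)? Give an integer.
Path from root to G: A -> G
Depth = number of edges = 1

Answer: 1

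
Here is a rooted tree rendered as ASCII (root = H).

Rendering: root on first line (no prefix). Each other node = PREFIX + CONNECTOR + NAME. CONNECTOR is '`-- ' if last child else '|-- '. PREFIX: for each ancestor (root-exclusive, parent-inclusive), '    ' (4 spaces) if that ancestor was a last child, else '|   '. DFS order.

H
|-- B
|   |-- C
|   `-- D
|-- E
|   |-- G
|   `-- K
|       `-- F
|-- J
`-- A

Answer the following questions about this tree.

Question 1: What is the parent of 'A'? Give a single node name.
Scan adjacency: A appears as child of H

Answer: H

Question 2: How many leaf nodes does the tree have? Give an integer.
Answer: 6

Derivation:
Leaves (nodes with no children): A, C, D, F, G, J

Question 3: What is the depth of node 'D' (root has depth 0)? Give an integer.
Answer: 2

Derivation:
Path from root to D: H -> B -> D
Depth = number of edges = 2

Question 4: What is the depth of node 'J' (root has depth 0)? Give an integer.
Answer: 1

Derivation:
Path from root to J: H -> J
Depth = number of edges = 1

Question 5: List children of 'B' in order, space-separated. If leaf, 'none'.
Node B's children (from adjacency): C, D

Answer: C D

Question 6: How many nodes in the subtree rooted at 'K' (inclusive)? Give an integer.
Subtree rooted at K contains: F, K
Count = 2

Answer: 2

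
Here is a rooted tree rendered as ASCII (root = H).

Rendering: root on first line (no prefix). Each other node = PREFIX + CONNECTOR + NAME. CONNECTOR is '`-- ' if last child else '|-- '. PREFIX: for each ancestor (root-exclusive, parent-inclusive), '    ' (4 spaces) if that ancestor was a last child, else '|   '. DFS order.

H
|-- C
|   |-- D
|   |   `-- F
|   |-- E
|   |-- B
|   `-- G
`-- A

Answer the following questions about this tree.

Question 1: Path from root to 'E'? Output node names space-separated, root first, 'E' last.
Answer: H C E

Derivation:
Walk down from root: H -> C -> E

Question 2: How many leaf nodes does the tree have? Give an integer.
Answer: 5

Derivation:
Leaves (nodes with no children): A, B, E, F, G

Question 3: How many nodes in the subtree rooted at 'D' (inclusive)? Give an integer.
Subtree rooted at D contains: D, F
Count = 2

Answer: 2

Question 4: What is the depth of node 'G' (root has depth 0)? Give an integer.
Path from root to G: H -> C -> G
Depth = number of edges = 2

Answer: 2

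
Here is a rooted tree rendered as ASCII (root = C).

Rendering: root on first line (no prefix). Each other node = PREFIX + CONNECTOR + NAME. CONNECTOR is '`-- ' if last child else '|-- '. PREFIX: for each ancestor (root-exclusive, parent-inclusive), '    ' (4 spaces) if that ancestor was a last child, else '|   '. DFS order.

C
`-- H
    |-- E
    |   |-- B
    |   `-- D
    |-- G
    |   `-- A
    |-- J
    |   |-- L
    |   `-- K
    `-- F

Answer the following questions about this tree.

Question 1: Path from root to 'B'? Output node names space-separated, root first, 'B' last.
Answer: C H E B

Derivation:
Walk down from root: C -> H -> E -> B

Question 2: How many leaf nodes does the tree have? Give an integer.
Answer: 6

Derivation:
Leaves (nodes with no children): A, B, D, F, K, L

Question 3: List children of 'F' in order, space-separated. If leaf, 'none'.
Node F's children (from adjacency): (leaf)

Answer: none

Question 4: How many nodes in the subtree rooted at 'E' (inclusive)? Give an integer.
Answer: 3

Derivation:
Subtree rooted at E contains: B, D, E
Count = 3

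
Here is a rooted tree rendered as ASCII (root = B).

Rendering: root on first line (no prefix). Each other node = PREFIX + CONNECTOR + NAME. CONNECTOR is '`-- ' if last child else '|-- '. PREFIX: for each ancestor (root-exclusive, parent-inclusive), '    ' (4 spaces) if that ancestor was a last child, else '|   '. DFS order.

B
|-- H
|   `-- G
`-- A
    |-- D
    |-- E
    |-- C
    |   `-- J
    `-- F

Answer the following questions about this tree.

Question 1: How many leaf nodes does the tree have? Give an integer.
Leaves (nodes with no children): D, E, F, G, J

Answer: 5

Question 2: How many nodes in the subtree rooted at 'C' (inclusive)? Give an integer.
Subtree rooted at C contains: C, J
Count = 2

Answer: 2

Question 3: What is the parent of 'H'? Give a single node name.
Answer: B

Derivation:
Scan adjacency: H appears as child of B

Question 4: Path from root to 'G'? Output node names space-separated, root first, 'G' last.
Answer: B H G

Derivation:
Walk down from root: B -> H -> G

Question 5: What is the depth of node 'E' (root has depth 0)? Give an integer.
Answer: 2

Derivation:
Path from root to E: B -> A -> E
Depth = number of edges = 2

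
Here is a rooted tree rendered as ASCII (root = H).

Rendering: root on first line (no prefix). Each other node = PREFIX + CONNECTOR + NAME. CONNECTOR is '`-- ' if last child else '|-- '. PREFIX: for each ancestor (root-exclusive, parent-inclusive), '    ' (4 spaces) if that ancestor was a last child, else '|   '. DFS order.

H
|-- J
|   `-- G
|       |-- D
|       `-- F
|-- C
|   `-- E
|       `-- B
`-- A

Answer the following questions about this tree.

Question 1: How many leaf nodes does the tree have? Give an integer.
Answer: 4

Derivation:
Leaves (nodes with no children): A, B, D, F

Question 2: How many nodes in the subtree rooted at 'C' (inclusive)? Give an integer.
Subtree rooted at C contains: B, C, E
Count = 3

Answer: 3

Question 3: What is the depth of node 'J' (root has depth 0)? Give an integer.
Answer: 1

Derivation:
Path from root to J: H -> J
Depth = number of edges = 1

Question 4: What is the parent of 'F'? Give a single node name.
Scan adjacency: F appears as child of G

Answer: G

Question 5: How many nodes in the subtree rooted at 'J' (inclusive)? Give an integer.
Subtree rooted at J contains: D, F, G, J
Count = 4

Answer: 4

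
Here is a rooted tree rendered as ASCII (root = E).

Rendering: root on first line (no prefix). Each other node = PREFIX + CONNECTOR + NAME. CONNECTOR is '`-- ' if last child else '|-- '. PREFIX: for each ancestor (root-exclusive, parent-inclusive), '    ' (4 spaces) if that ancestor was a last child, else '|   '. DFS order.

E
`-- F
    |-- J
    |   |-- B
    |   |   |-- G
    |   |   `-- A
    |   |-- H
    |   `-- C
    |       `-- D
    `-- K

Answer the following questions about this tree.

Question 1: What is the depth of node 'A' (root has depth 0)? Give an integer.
Answer: 4

Derivation:
Path from root to A: E -> F -> J -> B -> A
Depth = number of edges = 4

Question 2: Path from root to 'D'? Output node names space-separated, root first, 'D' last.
Answer: E F J C D

Derivation:
Walk down from root: E -> F -> J -> C -> D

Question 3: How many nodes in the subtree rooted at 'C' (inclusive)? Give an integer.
Answer: 2

Derivation:
Subtree rooted at C contains: C, D
Count = 2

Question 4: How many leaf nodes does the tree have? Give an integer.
Answer: 5

Derivation:
Leaves (nodes with no children): A, D, G, H, K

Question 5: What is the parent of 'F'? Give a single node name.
Scan adjacency: F appears as child of E

Answer: E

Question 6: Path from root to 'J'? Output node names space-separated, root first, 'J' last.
Walk down from root: E -> F -> J

Answer: E F J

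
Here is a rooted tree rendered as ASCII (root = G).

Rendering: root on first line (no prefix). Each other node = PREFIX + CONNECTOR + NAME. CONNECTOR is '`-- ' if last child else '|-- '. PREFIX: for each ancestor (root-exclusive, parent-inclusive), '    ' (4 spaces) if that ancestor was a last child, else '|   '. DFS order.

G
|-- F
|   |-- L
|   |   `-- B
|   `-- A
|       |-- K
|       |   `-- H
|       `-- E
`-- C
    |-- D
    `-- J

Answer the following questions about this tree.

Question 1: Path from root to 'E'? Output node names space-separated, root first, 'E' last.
Answer: G F A E

Derivation:
Walk down from root: G -> F -> A -> E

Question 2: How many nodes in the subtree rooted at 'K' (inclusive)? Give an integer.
Subtree rooted at K contains: H, K
Count = 2

Answer: 2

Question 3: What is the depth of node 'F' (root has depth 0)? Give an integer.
Answer: 1

Derivation:
Path from root to F: G -> F
Depth = number of edges = 1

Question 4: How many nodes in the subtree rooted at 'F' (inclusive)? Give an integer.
Answer: 7

Derivation:
Subtree rooted at F contains: A, B, E, F, H, K, L
Count = 7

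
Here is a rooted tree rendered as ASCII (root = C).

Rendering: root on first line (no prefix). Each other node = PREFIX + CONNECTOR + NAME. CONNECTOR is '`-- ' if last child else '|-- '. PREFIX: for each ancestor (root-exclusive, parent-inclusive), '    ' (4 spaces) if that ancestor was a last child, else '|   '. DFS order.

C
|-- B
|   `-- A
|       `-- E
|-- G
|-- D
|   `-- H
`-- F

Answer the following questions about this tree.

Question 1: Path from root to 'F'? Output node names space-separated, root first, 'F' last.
Answer: C F

Derivation:
Walk down from root: C -> F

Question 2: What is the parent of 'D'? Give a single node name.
Answer: C

Derivation:
Scan adjacency: D appears as child of C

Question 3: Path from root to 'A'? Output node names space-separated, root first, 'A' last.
Walk down from root: C -> B -> A

Answer: C B A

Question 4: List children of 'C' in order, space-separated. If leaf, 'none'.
Node C's children (from adjacency): B, G, D, F

Answer: B G D F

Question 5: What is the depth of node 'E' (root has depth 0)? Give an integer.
Path from root to E: C -> B -> A -> E
Depth = number of edges = 3

Answer: 3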